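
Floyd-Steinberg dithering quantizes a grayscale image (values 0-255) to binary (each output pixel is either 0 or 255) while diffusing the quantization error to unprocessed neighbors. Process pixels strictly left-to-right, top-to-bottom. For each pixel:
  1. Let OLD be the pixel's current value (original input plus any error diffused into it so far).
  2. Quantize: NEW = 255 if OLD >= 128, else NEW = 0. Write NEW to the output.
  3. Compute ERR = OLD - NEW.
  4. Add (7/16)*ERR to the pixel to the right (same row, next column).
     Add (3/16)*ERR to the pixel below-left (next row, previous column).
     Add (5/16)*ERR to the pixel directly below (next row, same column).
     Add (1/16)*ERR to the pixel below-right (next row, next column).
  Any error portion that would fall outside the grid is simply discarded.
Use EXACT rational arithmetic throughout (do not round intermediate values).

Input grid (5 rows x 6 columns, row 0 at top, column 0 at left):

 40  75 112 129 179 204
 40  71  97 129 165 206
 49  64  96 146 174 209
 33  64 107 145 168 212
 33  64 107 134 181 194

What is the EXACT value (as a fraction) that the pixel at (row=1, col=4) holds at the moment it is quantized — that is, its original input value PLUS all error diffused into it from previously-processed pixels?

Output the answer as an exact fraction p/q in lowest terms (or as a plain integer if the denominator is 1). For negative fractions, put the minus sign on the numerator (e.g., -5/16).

Answer: 386787399/2097152

Derivation:
(0,0): OLD=40 → NEW=0, ERR=40
(0,1): OLD=185/2 → NEW=0, ERR=185/2
(0,2): OLD=4879/32 → NEW=255, ERR=-3281/32
(0,3): OLD=43081/512 → NEW=0, ERR=43081/512
(0,4): OLD=1767935/8192 → NEW=255, ERR=-321025/8192
(0,5): OLD=24491513/131072 → NEW=255, ERR=-8931847/131072
(1,0): OLD=2235/32 → NEW=0, ERR=2235/32
(1,1): OLD=29117/256 → NEW=0, ERR=29117/256
(1,2): OLD=1116385/8192 → NEW=255, ERR=-972575/8192
(1,3): OLD=2935933/32768 → NEW=0, ERR=2935933/32768
(1,4): OLD=386787399/2097152 → NEW=255, ERR=-147986361/2097152
Target (1,4): original=165, with diffused error = 386787399/2097152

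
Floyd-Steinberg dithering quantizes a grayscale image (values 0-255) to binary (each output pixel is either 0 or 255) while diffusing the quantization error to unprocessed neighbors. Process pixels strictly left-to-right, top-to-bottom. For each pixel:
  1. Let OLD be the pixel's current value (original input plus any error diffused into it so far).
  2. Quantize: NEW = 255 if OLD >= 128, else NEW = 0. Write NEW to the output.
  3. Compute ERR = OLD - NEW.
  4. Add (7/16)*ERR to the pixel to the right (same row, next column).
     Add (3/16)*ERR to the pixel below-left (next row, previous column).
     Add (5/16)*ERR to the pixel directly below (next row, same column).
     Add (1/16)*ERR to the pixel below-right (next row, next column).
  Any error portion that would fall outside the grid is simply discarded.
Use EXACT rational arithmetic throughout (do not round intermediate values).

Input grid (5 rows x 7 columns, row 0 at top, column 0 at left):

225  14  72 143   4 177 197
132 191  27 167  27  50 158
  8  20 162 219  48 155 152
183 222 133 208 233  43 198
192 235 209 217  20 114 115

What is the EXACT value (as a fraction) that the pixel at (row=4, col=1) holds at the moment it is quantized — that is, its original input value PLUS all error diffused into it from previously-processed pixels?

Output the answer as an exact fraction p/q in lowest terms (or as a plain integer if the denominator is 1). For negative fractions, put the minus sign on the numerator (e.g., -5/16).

(0,0): OLD=225 → NEW=255, ERR=-30
(0,1): OLD=7/8 → NEW=0, ERR=7/8
(0,2): OLD=9265/128 → NEW=0, ERR=9265/128
(0,3): OLD=357719/2048 → NEW=255, ERR=-164521/2048
(0,4): OLD=-1020575/32768 → NEW=0, ERR=-1020575/32768
(0,5): OLD=85654951/524288 → NEW=255, ERR=-48038489/524288
(0,6): OLD=1316286353/8388608 → NEW=255, ERR=-822808687/8388608
(1,0): OLD=15717/128 → NEW=0, ERR=15717/128
(1,1): OLD=262851/1024 → NEW=255, ERR=1731/1024
(1,2): OLD=1158399/32768 → NEW=0, ERR=1158399/32768
(1,3): OLD=20453331/131072 → NEW=255, ERR=-12970029/131072
(1,4): OLD=-404547239/8388608 → NEW=0, ERR=-404547239/8388608
(1,5): OLD=-1346858327/67108864 → NEW=0, ERR=-1346858327/67108864
(1,6): OLD=121161925831/1073741824 → NEW=0, ERR=121161925831/1073741824
(2,0): OLD=764945/16384 → NEW=0, ERR=764945/16384
(2,1): OLD=28970699/524288 → NEW=0, ERR=28970699/524288
(2,2): OLD=1499667233/8388608 → NEW=255, ERR=-639427807/8388608
(2,3): OLD=9925093465/67108864 → NEW=255, ERR=-7187666855/67108864
(2,4): OLD=-12818589911/536870912 → NEW=0, ERR=-12818589911/536870912
(2,5): OLD=2687374529507/17179869184 → NEW=255, ERR=-1693492112413/17179869184
(2,6): OLD=39275155403365/274877906944 → NEW=255, ERR=-30818710867355/274877906944
(3,0): OLD=1744418561/8388608 → NEW=255, ERR=-394676479/8388608
(3,1): OLD=13912312301/67108864 → NEW=255, ERR=-3200448019/67108864
(3,2): OLD=38486331543/536870912 → NEW=0, ERR=38486331543/536870912
(3,3): OLD=422306223089/2147483648 → NEW=255, ERR=-125302107151/2147483648
(3,4): OLD=48058140879617/274877906944 → NEW=255, ERR=-22035725391103/274877906944
(3,5): OLD=-99816348694893/2199023255552 → NEW=0, ERR=-99816348694893/2199023255552
(3,6): OLD=4818275807641421/35184372088832 → NEW=255, ERR=-4153739075010739/35184372088832
(4,0): OLD=180770026991/1073741824 → NEW=255, ERR=-93034138129/1073741824
(4,1): OLD=3310393849763/17179869184 → NEW=255, ERR=-1070472792157/17179869184
Target (4,1): original=235, with diffused error = 3310393849763/17179869184

Answer: 3310393849763/17179869184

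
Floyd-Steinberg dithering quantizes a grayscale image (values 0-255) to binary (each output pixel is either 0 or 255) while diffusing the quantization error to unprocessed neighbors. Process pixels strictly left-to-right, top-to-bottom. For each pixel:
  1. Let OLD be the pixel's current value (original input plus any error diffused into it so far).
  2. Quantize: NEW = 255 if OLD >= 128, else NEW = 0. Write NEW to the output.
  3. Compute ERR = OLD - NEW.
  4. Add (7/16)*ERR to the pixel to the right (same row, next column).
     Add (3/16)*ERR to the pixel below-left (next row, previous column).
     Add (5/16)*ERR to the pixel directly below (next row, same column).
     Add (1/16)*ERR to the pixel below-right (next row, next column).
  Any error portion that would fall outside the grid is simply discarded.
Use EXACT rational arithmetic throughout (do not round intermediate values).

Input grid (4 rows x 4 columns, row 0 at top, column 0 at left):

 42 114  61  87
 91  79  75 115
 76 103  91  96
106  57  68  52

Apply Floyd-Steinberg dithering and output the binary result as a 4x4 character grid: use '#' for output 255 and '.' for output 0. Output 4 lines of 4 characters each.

Answer: .#..
...#
.#.#
#...

Derivation:
(0,0): OLD=42 → NEW=0, ERR=42
(0,1): OLD=1059/8 → NEW=255, ERR=-981/8
(0,2): OLD=941/128 → NEW=0, ERR=941/128
(0,3): OLD=184763/2048 → NEW=0, ERR=184763/2048
(1,0): OLD=10385/128 → NEW=0, ERR=10385/128
(1,1): OLD=82103/1024 → NEW=0, ERR=82103/1024
(1,2): OLD=3985475/32768 → NEW=0, ERR=3985475/32768
(1,3): OLD=103213381/524288 → NEW=255, ERR=-30480059/524288
(2,0): OLD=1906893/16384 → NEW=0, ERR=1906893/16384
(2,1): OLD=108449631/524288 → NEW=255, ERR=-25243809/524288
(2,2): OLD=107011403/1048576 → NEW=0, ERR=107011403/1048576
(2,3): OLD=2182427167/16777216 → NEW=255, ERR=-2095762913/16777216
(3,0): OLD=1118563901/8388608 → NEW=255, ERR=-1020531139/8388608
(3,1): OLD=2031790691/134217728 → NEW=0, ERR=2031790691/134217728
(3,2): OLD=171977995805/2147483648 → NEW=0, ERR=171977995805/2147483648
(3,3): OLD=1868423454795/34359738368 → NEW=0, ERR=1868423454795/34359738368
Row 0: .#..
Row 1: ...#
Row 2: .#.#
Row 3: #...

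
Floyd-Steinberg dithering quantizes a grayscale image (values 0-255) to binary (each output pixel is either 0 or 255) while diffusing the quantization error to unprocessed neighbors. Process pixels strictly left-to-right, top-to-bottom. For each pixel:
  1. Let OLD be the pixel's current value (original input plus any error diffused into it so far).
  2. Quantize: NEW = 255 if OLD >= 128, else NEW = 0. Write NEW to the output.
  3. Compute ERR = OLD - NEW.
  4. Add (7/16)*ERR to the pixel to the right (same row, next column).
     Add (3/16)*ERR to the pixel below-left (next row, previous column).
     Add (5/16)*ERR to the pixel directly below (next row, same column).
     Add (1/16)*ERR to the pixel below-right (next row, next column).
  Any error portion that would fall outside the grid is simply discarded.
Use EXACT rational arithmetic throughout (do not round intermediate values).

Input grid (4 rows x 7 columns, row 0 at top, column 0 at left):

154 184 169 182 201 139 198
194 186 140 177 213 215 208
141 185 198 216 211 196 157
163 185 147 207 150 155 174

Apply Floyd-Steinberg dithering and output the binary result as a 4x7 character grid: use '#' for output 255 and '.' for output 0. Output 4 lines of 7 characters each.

Answer: ##.##.#
#.#####
.###.#.
##.##.#

Derivation:
(0,0): OLD=154 → NEW=255, ERR=-101
(0,1): OLD=2237/16 → NEW=255, ERR=-1843/16
(0,2): OLD=30363/256 → NEW=0, ERR=30363/256
(0,3): OLD=958013/4096 → NEW=255, ERR=-86467/4096
(0,4): OLD=12567467/65536 → NEW=255, ERR=-4144213/65536
(0,5): OLD=116742573/1048576 → NEW=0, ERR=116742573/1048576
(0,6): OLD=4139086779/16777216 → NEW=255, ERR=-139103301/16777216
(1,0): OLD=36055/256 → NEW=255, ERR=-29225/256
(1,1): OLD=237537/2048 → NEW=0, ERR=237537/2048
(1,2): OLD=14198389/65536 → NEW=255, ERR=-2513291/65536
(1,3): OLD=39106961/262144 → NEW=255, ERR=-27739759/262144
(1,4): OLD=2793388883/16777216 → NEW=255, ERR=-1484801197/16777216
(1,5): OLD=27590596035/134217728 → NEW=255, ERR=-6634924605/134217728
(1,6): OLD=409611043853/2147483648 → NEW=255, ERR=-137997286387/2147483648
(2,0): OLD=4163899/32768 → NEW=0, ERR=4163899/32768
(2,1): OLD=275265593/1048576 → NEW=255, ERR=7878713/1048576
(2,2): OLD=2964718315/16777216 → NEW=255, ERR=-1313471765/16777216
(2,3): OLD=17406613587/134217728 → NEW=255, ERR=-16818907053/134217728
(2,4): OLD=120943561027/1073741824 → NEW=0, ERR=120943561027/1073741824
(2,5): OLD=7292878193729/34359738368 → NEW=255, ERR=-1468855090111/34359738368
(2,6): OLD=63291353539799/549755813888 → NEW=0, ERR=63291353539799/549755813888
(3,0): OLD=3424546187/16777216 → NEW=255, ERR=-853643893/16777216
(3,1): OLD=21253425071/134217728 → NEW=255, ERR=-12972095569/134217728
(3,2): OLD=61444155389/1073741824 → NEW=0, ERR=61444155389/1073741824
(3,3): OLD=898088554203/4294967296 → NEW=255, ERR=-197128106277/4294967296
(3,4): OLD=82062962420107/549755813888 → NEW=255, ERR=-58124770121333/549755813888
(3,5): OLD=545404892124625/4398046511104 → NEW=0, ERR=545404892124625/4398046511104
(3,6): OLD=18405636421843663/70368744177664 → NEW=255, ERR=461606656539343/70368744177664
Row 0: ##.##.#
Row 1: #.#####
Row 2: .###.#.
Row 3: ##.##.#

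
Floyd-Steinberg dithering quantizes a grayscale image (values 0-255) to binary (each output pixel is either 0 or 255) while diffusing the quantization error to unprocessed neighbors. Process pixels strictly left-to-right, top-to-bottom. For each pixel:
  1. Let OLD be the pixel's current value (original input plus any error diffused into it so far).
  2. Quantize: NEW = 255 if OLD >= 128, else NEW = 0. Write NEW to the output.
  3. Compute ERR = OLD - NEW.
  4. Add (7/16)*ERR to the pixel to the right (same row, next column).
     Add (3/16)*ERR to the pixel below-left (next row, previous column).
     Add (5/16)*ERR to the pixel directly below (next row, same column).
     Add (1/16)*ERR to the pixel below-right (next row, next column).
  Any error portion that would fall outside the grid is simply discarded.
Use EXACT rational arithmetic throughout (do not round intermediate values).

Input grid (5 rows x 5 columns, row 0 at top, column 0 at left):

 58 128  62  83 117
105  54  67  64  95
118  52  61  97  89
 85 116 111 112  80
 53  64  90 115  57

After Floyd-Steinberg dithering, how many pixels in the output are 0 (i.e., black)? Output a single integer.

(0,0): OLD=58 → NEW=0, ERR=58
(0,1): OLD=1227/8 → NEW=255, ERR=-813/8
(0,2): OLD=2245/128 → NEW=0, ERR=2245/128
(0,3): OLD=185699/2048 → NEW=0, ERR=185699/2048
(0,4): OLD=5133749/32768 → NEW=255, ERR=-3222091/32768
(1,0): OLD=13321/128 → NEW=0, ERR=13321/128
(1,1): OLD=76479/1024 → NEW=0, ERR=76479/1024
(1,2): OLD=3794731/32768 → NEW=0, ERR=3794731/32768
(1,3): OLD=16470479/131072 → NEW=0, ERR=16470479/131072
(1,4): OLD=261965709/2097152 → NEW=0, ERR=261965709/2097152
(2,0): OLD=2695589/16384 → NEW=255, ERR=-1482331/16384
(2,1): OLD=33541351/524288 → NEW=0, ERR=33541351/524288
(2,2): OLD=1286876021/8388608 → NEW=255, ERR=-852219019/8388608
(2,3): OLD=16439179407/134217728 → NEW=0, ERR=16439179407/134217728
(2,4): OLD=406895097897/2147483648 → NEW=255, ERR=-140713232343/2147483648
(3,0): OLD=576482773/8388608 → NEW=0, ERR=576482773/8388608
(3,1): OLD=9486166705/67108864 → NEW=255, ERR=-7626593615/67108864
(3,2): OLD=121324976875/2147483648 → NEW=0, ERR=121324976875/2147483648
(3,3): OLD=671549015251/4294967296 → NEW=255, ERR=-423667645229/4294967296
(3,4): OLD=1650806039871/68719476736 → NEW=0, ERR=1650806039871/68719476736
(4,0): OLD=57087846747/1073741824 → NEW=0, ERR=57087846747/1073741824
(4,1): OLD=2289552652123/34359738368 → NEW=0, ERR=2289552652123/34359738368
(4,2): OLD=61138050548405/549755813888 → NEW=0, ERR=61138050548405/549755813888
(4,3): OLD=1239048297483099/8796093022208 → NEW=255, ERR=-1003955423179941/8796093022208
(4,4): OLD=1183193402082557/140737488355328 → NEW=0, ERR=1183193402082557/140737488355328
Output grid:
  Row 0: .#..#  (3 black, running=3)
  Row 1: .....  (5 black, running=8)
  Row 2: #.#.#  (2 black, running=10)
  Row 3: .#.#.  (3 black, running=13)
  Row 4: ...#.  (4 black, running=17)

Answer: 17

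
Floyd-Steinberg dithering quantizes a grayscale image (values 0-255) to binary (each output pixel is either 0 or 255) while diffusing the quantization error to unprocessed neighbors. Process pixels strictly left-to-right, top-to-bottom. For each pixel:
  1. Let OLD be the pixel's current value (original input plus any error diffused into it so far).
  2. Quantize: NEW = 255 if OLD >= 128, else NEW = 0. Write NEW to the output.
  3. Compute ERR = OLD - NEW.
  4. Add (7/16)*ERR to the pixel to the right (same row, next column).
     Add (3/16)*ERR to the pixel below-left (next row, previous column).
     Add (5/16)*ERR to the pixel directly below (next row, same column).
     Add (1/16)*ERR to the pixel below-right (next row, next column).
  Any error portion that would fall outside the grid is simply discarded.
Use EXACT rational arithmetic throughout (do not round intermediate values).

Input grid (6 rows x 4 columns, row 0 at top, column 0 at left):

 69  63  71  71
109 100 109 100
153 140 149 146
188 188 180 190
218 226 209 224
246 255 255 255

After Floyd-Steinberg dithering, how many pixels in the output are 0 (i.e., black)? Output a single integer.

Answer: 8

Derivation:
(0,0): OLD=69 → NEW=0, ERR=69
(0,1): OLD=1491/16 → NEW=0, ERR=1491/16
(0,2): OLD=28613/256 → NEW=0, ERR=28613/256
(0,3): OLD=491107/4096 → NEW=0, ERR=491107/4096
(1,0): OLD=37897/256 → NEW=255, ERR=-27383/256
(1,1): OLD=220351/2048 → NEW=0, ERR=220351/2048
(1,2): OLD=14372395/65536 → NEW=255, ERR=-2339285/65536
(1,3): OLD=135096093/1048576 → NEW=255, ERR=-132290787/1048576
(2,0): OLD=4579237/32768 → NEW=255, ERR=-3776603/32768
(2,1): OLD=115156455/1048576 → NEW=0, ERR=115156455/1048576
(2,2): OLD=354338115/2097152 → NEW=255, ERR=-180435645/2097152
(2,3): OLD=2238132567/33554432 → NEW=0, ERR=2238132567/33554432
(3,0): OLD=2895329493/16777216 → NEW=255, ERR=-1382860587/16777216
(3,1): OLD=43734281803/268435456 → NEW=255, ERR=-24716759477/268435456
(3,2): OLD=567793218229/4294967296 → NEW=255, ERR=-527423442251/4294967296
(3,3): OLD=10427609126003/68719476736 → NEW=255, ERR=-7095857441677/68719476736
(4,0): OLD=751523745137/4294967296 → NEW=255, ERR=-343692915343/4294967296
(4,1): OLD=4605563969875/34359738368 → NEW=255, ERR=-4156169313965/34359738368
(4,2): OLD=101802621678451/1099511627776 → NEW=0, ERR=101802621678451/1099511627776
(4,3): OLD=3950579029147925/17592186044416 → NEW=255, ERR=-535428412178155/17592186044416
(5,0): OLD=109023705660833/549755813888 → NEW=255, ERR=-31164026880607/549755813888
(5,1): OLD=3602146453470727/17592186044416 → NEW=255, ERR=-883860987855353/17592186044416
(5,2): OLD=2187470561100667/8796093022208 → NEW=255, ERR=-55533159562373/8796093022208
(5,3): OLD=69950354713308499/281474976710656 → NEW=255, ERR=-1825764347908781/281474976710656
Output grid:
  Row 0: ....  (4 black, running=4)
  Row 1: #.##  (1 black, running=5)
  Row 2: #.#.  (2 black, running=7)
  Row 3: ####  (0 black, running=7)
  Row 4: ##.#  (1 black, running=8)
  Row 5: ####  (0 black, running=8)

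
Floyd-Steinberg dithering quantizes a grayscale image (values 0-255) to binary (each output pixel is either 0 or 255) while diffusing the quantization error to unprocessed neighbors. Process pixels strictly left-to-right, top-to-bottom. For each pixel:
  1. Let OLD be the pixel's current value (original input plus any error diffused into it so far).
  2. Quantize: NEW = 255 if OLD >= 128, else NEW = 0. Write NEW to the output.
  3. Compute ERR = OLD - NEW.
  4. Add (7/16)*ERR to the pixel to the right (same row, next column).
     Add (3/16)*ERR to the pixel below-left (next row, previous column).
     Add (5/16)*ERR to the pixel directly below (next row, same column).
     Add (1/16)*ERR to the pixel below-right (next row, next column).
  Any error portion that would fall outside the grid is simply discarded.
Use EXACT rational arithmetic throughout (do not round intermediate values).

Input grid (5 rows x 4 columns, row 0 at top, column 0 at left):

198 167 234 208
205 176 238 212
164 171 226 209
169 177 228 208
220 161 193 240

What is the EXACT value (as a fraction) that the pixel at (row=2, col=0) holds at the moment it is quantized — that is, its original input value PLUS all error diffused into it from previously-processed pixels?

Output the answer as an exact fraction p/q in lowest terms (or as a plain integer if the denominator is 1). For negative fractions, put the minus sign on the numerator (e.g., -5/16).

(0,0): OLD=198 → NEW=255, ERR=-57
(0,1): OLD=2273/16 → NEW=255, ERR=-1807/16
(0,2): OLD=47255/256 → NEW=255, ERR=-18025/256
(0,3): OLD=725793/4096 → NEW=255, ERR=-318687/4096
(1,0): OLD=42499/256 → NEW=255, ERR=-22781/256
(1,1): OLD=174101/2048 → NEW=0, ERR=174101/2048
(1,2): OLD=15174329/65536 → NEW=255, ERR=-1537351/65536
(1,3): OLD=181427295/1048576 → NEW=255, ERR=-85959585/1048576
(2,0): OLD=4985015/32768 → NEW=255, ERR=-3370825/32768
Target (2,0): original=164, with diffused error = 4985015/32768

Answer: 4985015/32768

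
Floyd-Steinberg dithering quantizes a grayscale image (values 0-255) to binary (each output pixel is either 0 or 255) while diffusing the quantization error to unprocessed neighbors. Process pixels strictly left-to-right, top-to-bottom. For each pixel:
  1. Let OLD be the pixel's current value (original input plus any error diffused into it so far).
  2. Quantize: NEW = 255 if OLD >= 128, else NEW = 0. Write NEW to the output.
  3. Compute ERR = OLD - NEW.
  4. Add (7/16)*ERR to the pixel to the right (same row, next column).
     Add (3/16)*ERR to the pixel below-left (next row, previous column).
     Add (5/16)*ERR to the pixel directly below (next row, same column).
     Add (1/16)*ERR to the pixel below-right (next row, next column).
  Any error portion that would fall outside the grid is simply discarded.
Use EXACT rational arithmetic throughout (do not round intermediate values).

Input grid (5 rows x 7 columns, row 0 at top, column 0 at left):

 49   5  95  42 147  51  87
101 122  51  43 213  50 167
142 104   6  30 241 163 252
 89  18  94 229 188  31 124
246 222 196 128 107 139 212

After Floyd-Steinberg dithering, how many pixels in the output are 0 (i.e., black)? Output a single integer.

Answer: 19

Derivation:
(0,0): OLD=49 → NEW=0, ERR=49
(0,1): OLD=423/16 → NEW=0, ERR=423/16
(0,2): OLD=27281/256 → NEW=0, ERR=27281/256
(0,3): OLD=362999/4096 → NEW=0, ERR=362999/4096
(0,4): OLD=12174785/65536 → NEW=255, ERR=-4536895/65536
(0,5): OLD=21719111/1048576 → NEW=0, ERR=21719111/1048576
(0,6): OLD=1611651569/16777216 → NEW=0, ERR=1611651569/16777216
(1,0): OLD=31045/256 → NEW=0, ERR=31045/256
(1,1): OLD=422627/2048 → NEW=255, ERR=-99613/2048
(1,2): OLD=5327519/65536 → NEW=0, ERR=5327519/65536
(1,3): OLD=26198643/262144 → NEW=0, ERR=26198643/262144
(1,4): OLD=4102242489/16777216 → NEW=255, ERR=-175947591/16777216
(1,5): OLD=8800589065/134217728 → NEW=0, ERR=8800589065/134217728
(1,6): OLD=487480001639/2147483648 → NEW=255, ERR=-60128328601/2147483648
(2,0): OLD=5596017/32768 → NEW=255, ERR=-2759823/32768
(2,1): OLD=78406379/1048576 → NEW=0, ERR=78406379/1048576
(2,2): OLD=1339091329/16777216 → NEW=0, ERR=1339091329/16777216
(2,3): OLD=13323135417/134217728 → NEW=0, ERR=13323135417/134217728
(2,4): OLD=321791537929/1073741824 → NEW=255, ERR=47987372809/1073741824
(2,5): OLD=6773601421059/34359738368 → NEW=255, ERR=-1988131862781/34359738368
(2,6): OLD=122064226572869/549755813888 → NEW=255, ERR=-18123505968571/549755813888
(3,0): OLD=1286819681/16777216 → NEW=0, ERR=1286819681/16777216
(3,1): OLD=11358165453/134217728 → NEW=0, ERR=11358165453/134217728
(3,2): OLD=192469848503/1073741824 → NEW=255, ERR=-81334316617/1073741824
(3,3): OLD=1031859801745/4294967296 → NEW=255, ERR=-63356858735/4294967296
(3,4): OLD=104930415649633/549755813888 → NEW=255, ERR=-35257316891807/549755813888
(3,5): OLD=-81486933302093/4398046511104 → NEW=0, ERR=-81486933302093/4398046511104
(3,6): OLD=7175894627736877/70368744177664 → NEW=0, ERR=7175894627736877/70368744177664
(4,0): OLD=613828261007/2147483648 → NEW=255, ERR=66219930767/2147483648
(4,1): OLD=8676761688771/34359738368 → NEW=255, ERR=-84971595069/34359738368
(4,2): OLD=95530973444173/549755813888 → NEW=255, ERR=-44656759097267/549755813888
(4,3): OLD=312669541394015/4398046511104 → NEW=0, ERR=312669541394015/4398046511104
(4,4): OLD=3999255758922477/35184372088832 → NEW=0, ERR=3999255758922477/35184372088832
(4,5): OLD=222985460332931309/1125899906842624 → NEW=255, ERR=-64119015911937811/1125899906842624
(4,6): OLD=3923430287920230283/18014398509481984 → NEW=255, ERR=-670241331997675637/18014398509481984
Output grid:
  Row 0: ....#..  (6 black, running=6)
  Row 1: .#..#.#  (4 black, running=10)
  Row 2: #...###  (3 black, running=13)
  Row 3: ..###..  (4 black, running=17)
  Row 4: ###..##  (2 black, running=19)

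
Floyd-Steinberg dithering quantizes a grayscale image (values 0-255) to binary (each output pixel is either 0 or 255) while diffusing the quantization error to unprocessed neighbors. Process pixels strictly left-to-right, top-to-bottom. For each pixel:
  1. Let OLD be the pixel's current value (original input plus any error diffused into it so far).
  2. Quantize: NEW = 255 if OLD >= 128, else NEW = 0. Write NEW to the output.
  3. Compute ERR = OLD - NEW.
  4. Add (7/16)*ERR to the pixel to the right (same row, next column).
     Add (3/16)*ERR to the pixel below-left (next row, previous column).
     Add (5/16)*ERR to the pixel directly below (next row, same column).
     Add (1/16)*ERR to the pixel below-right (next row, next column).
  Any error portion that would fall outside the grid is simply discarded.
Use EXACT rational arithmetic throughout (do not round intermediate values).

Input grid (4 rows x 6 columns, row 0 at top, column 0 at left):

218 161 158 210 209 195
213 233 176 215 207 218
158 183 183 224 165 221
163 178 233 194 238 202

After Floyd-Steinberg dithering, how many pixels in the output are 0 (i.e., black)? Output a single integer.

Answer: 4

Derivation:
(0,0): OLD=218 → NEW=255, ERR=-37
(0,1): OLD=2317/16 → NEW=255, ERR=-1763/16
(0,2): OLD=28107/256 → NEW=0, ERR=28107/256
(0,3): OLD=1056909/4096 → NEW=255, ERR=12429/4096
(0,4): OLD=13784027/65536 → NEW=255, ERR=-2927653/65536
(0,5): OLD=183978749/1048576 → NEW=255, ERR=-83408131/1048576
(1,0): OLD=46279/256 → NEW=255, ERR=-19001/256
(1,1): OLD=377585/2048 → NEW=255, ERR=-144655/2048
(1,2): OLD=11343685/65536 → NEW=255, ERR=-5367995/65536
(1,3): OLD=46818657/262144 → NEW=255, ERR=-20028063/262144
(1,4): OLD=2430843139/16777216 → NEW=255, ERR=-1847346941/16777216
(1,5): OLD=38165371173/268435456 → NEW=255, ERR=-30285670107/268435456
(2,0): OLD=3983339/32768 → NEW=0, ERR=3983339/32768
(2,1): OLD=203543113/1048576 → NEW=255, ERR=-63843767/1048576
(2,2): OLD=1879484443/16777216 → NEW=0, ERR=1879484443/16777216
(2,3): OLD=29980352771/134217728 → NEW=255, ERR=-4245167869/134217728
(2,4): OLD=390083751561/4294967296 → NEW=0, ERR=390083751561/4294967296
(2,5): OLD=15021816194127/68719476736 → NEW=255, ERR=-2501650373553/68719476736
(3,0): OLD=3180489147/16777216 → NEW=255, ERR=-1097700933/16777216
(3,1): OLD=21334013087/134217728 → NEW=255, ERR=-12891507553/134217728
(3,2): OLD=232197504525/1073741824 → NEW=255, ERR=-41606660595/1073741824
(3,3): OLD=13138764403175/68719476736 → NEW=255, ERR=-4384702164505/68719476736
(3,4): OLD=126259537657223/549755813888 → NEW=255, ERR=-13928194884217/549755813888
(3,5): OLD=1629178131554185/8796093022208 → NEW=255, ERR=-613825589108855/8796093022208
Output grid:
  Row 0: ##.###  (1 black, running=1)
  Row 1: ######  (0 black, running=1)
  Row 2: .#.#.#  (3 black, running=4)
  Row 3: ######  (0 black, running=4)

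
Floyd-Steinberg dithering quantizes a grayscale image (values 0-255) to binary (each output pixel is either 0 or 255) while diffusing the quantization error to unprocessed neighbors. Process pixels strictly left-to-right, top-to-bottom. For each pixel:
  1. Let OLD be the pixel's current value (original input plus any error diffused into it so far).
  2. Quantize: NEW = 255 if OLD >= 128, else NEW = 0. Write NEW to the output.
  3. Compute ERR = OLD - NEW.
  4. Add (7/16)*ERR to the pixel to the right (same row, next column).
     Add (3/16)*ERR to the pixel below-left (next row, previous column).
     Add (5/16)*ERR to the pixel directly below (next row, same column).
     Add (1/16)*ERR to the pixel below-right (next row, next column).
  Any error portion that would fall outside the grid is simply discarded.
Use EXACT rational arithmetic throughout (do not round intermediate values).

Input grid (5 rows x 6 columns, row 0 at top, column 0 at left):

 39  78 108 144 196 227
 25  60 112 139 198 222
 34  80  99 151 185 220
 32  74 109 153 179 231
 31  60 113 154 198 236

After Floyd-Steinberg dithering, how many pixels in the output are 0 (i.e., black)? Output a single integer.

Answer: 15

Derivation:
(0,0): OLD=39 → NEW=0, ERR=39
(0,1): OLD=1521/16 → NEW=0, ERR=1521/16
(0,2): OLD=38295/256 → NEW=255, ERR=-26985/256
(0,3): OLD=400929/4096 → NEW=0, ERR=400929/4096
(0,4): OLD=15651559/65536 → NEW=255, ERR=-1060121/65536
(0,5): OLD=230605905/1048576 → NEW=255, ERR=-36780975/1048576
(1,0): OLD=14083/256 → NEW=0, ERR=14083/256
(1,1): OLD=197525/2048 → NEW=0, ERR=197525/2048
(1,2): OLD=9538745/65536 → NEW=255, ERR=-7172935/65536
(1,3): OLD=29381829/262144 → NEW=0, ERR=29381829/262144
(1,4): OLD=4052065199/16777216 → NEW=255, ERR=-226124881/16777216
(1,5): OLD=54795928089/268435456 → NEW=255, ERR=-13655113191/268435456
(2,0): OLD=2270007/32768 → NEW=0, ERR=2270007/32768
(2,1): OLD=129356621/1048576 → NEW=0, ERR=129356621/1048576
(2,2): OLD=2446320679/16777216 → NEW=255, ERR=-1831869401/16777216
(2,3): OLD=17299103663/134217728 → NEW=255, ERR=-16926416977/134217728
(2,4): OLD=528630774925/4294967296 → NEW=0, ERR=528630774925/4294967296
(2,5): OLD=17668403281579/68719476736 → NEW=255, ERR=144936713899/68719476736
(3,0): OLD=1288141895/16777216 → NEW=0, ERR=1288141895/16777216
(3,1): OLD=17448191035/134217728 → NEW=255, ERR=-16777329605/134217728
(3,2): OLD=4569015457/1073741824 → NEW=0, ERR=4569015457/1073741824
(3,3): OLD=9050719415203/68719476736 → NEW=255, ERR=-8472747152477/68719476736
(3,4): OLD=85781148974019/549755813888 → NEW=255, ERR=-54406583567421/549755813888
(3,5): OLD=1724513610904461/8796093022208 → NEW=255, ERR=-518490109758579/8796093022208
(4,0): OLD=67765680073/2147483648 → NEW=0, ERR=67765680073/2147483648
(4,1): OLD=1386053949493/34359738368 → NEW=0, ERR=1386053949493/34359738368
(4,2): OLD=111103419962639/1099511627776 → NEW=0, ERR=111103419962639/1099511627776
(4,3): OLD=2487339988803819/17592186044416 → NEW=255, ERR=-1998667452522261/17592186044416
(4,4): OLD=27756355920681115/281474976710656 → NEW=0, ERR=27756355920681115/281474976710656
(4,5): OLD=1146329415156312669/4503599627370496 → NEW=255, ERR=-2088489823163811/4503599627370496
Output grid:
  Row 0: ..#.##  (3 black, running=3)
  Row 1: ..#.##  (3 black, running=6)
  Row 2: ..##.#  (3 black, running=9)
  Row 3: .#.###  (2 black, running=11)
  Row 4: ...#.#  (4 black, running=15)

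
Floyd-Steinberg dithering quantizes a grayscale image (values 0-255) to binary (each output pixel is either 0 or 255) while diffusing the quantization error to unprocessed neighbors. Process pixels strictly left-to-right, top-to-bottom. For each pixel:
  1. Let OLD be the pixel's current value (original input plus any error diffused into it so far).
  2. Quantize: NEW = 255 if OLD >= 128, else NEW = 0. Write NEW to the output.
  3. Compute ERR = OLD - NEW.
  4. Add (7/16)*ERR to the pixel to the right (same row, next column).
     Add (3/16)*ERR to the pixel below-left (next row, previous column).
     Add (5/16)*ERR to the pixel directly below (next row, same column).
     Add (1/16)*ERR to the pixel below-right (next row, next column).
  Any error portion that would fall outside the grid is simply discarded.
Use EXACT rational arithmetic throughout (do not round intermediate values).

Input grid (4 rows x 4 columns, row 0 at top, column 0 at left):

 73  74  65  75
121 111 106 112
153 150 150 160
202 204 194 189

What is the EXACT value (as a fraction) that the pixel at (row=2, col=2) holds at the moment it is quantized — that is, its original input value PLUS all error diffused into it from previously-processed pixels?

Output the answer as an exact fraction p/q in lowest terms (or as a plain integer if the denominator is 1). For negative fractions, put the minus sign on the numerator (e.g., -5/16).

Answer: 278513583/2097152

Derivation:
(0,0): OLD=73 → NEW=0, ERR=73
(0,1): OLD=1695/16 → NEW=0, ERR=1695/16
(0,2): OLD=28505/256 → NEW=0, ERR=28505/256
(0,3): OLD=506735/4096 → NEW=0, ERR=506735/4096
(1,0): OLD=41901/256 → NEW=255, ERR=-23379/256
(1,1): OLD=265403/2048 → NEW=255, ERR=-256837/2048
(1,2): OLD=7585623/65536 → NEW=0, ERR=7585623/65536
(1,3): OLD=218375953/1048576 → NEW=255, ERR=-49010927/1048576
(2,0): OLD=3307833/32768 → NEW=0, ERR=3307833/32768
(2,1): OLD=179273987/1048576 → NEW=255, ERR=-88112893/1048576
(2,2): OLD=278513583/2097152 → NEW=255, ERR=-256260177/2097152
Target (2,2): original=150, with diffused error = 278513583/2097152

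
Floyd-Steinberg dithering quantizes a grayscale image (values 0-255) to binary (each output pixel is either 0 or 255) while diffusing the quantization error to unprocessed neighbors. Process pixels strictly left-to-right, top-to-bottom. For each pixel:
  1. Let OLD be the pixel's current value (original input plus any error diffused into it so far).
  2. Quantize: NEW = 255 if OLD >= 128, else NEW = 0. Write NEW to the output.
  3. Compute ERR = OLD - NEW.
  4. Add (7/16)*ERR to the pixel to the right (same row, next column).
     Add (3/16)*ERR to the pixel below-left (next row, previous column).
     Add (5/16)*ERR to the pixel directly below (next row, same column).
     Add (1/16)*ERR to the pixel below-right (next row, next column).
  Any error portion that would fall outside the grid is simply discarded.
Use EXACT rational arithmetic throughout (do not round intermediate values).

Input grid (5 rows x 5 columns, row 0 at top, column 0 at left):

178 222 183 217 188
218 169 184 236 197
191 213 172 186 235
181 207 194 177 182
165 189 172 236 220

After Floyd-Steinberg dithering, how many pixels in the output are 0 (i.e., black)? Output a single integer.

(0,0): OLD=178 → NEW=255, ERR=-77
(0,1): OLD=3013/16 → NEW=255, ERR=-1067/16
(0,2): OLD=39379/256 → NEW=255, ERR=-25901/256
(0,3): OLD=707525/4096 → NEW=255, ERR=-336955/4096
(0,4): OLD=9962083/65536 → NEW=255, ERR=-6749597/65536
(1,0): OLD=46447/256 → NEW=255, ERR=-18833/256
(1,1): OLD=188809/2048 → NEW=0, ERR=188809/2048
(1,2): OLD=11345853/65536 → NEW=255, ERR=-5365827/65536
(1,3): OLD=39016825/262144 → NEW=255, ERR=-27829895/262144
(1,4): OLD=474911563/4194304 → NEW=0, ERR=474911563/4194304
(2,0): OLD=6071795/32768 → NEW=255, ERR=-2284045/32768
(2,1): OLD=200660769/1048576 → NEW=255, ERR=-66726111/1048576
(2,2): OLD=1752043683/16777216 → NEW=0, ERR=1752043683/16777216
(2,3): OLD=57613021241/268435456 → NEW=255, ERR=-10838020039/268435456
(2,4): OLD=1056925061967/4294967296 → NEW=255, ERR=-38291598513/4294967296
(3,0): OLD=2471050563/16777216 → NEW=255, ERR=-1807139517/16777216
(3,1): OLD=20832386951/134217728 → NEW=255, ERR=-13393133689/134217728
(3,2): OLD=736287333885/4294967296 → NEW=255, ERR=-358929326595/4294967296
(3,3): OLD=1139681110037/8589934592 → NEW=255, ERR=-1050752210923/8589934592
(3,4): OLD=16928891429065/137438953472 → NEW=0, ERR=16928891429065/137438953472
(4,0): OLD=241869820173/2147483648 → NEW=0, ERR=241869820173/2147483648
(4,1): OLD=12691841499149/68719476736 → NEW=255, ERR=-4831625068531/68719476736
(4,2): OLD=94504940859235/1099511627776 → NEW=0, ERR=94504940859235/1099511627776
(4,3): OLD=4455216564195341/17592186044416 → NEW=255, ERR=-30790877130739/17592186044416
(4,4): OLD=70391508723060443/281474976710656 → NEW=255, ERR=-1384610338156837/281474976710656
Output grid:
  Row 0: #####  (0 black, running=0)
  Row 1: #.##.  (2 black, running=2)
  Row 2: ##.##  (1 black, running=3)
  Row 3: ####.  (1 black, running=4)
  Row 4: .#.##  (2 black, running=6)

Answer: 6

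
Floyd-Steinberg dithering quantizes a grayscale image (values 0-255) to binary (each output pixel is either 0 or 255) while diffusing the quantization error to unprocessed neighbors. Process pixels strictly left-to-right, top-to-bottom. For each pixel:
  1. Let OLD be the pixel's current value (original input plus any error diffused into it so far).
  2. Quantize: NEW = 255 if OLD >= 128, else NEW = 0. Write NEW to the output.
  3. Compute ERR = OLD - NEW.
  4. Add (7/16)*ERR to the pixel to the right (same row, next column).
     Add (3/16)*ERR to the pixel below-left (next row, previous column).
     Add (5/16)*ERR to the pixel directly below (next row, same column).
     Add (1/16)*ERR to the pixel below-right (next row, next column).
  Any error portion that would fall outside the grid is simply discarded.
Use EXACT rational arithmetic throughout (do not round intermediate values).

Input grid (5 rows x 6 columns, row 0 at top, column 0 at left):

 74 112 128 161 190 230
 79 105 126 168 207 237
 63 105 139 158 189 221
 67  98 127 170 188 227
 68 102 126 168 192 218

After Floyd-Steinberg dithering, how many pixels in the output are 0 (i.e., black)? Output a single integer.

(0,0): OLD=74 → NEW=0, ERR=74
(0,1): OLD=1155/8 → NEW=255, ERR=-885/8
(0,2): OLD=10189/128 → NEW=0, ERR=10189/128
(0,3): OLD=401051/2048 → NEW=255, ERR=-121189/2048
(0,4): OLD=5377597/32768 → NEW=255, ERR=-2978243/32768
(0,5): OLD=99738539/524288 → NEW=255, ERR=-33954901/524288
(1,0): OLD=10417/128 → NEW=0, ERR=10417/128
(1,1): OLD=128599/1024 → NEW=0, ERR=128599/1024
(1,2): OLD=6154147/32768 → NEW=255, ERR=-2201693/32768
(1,3): OLD=14161767/131072 → NEW=0, ERR=14161767/131072
(1,4): OLD=1761822805/8388608 → NEW=255, ERR=-377272235/8388608
(1,5): OLD=25689873603/134217728 → NEW=255, ERR=-8535647037/134217728
(2,0): OLD=1834669/16384 → NEW=0, ERR=1834669/16384
(2,1): OLD=97373119/524288 → NEW=255, ERR=-36320321/524288
(2,2): OLD=971422717/8388608 → NEW=0, ERR=971422717/8388608
(2,3): OLD=15421337685/67108864 → NEW=255, ERR=-1691422635/67108864
(2,4): OLD=340907422079/2147483648 → NEW=255, ERR=-206700908161/2147483648
(2,5): OLD=5367162367081/34359738368 → NEW=255, ERR=-3394570916759/34359738368
(3,0): OLD=746622813/8388608 → NEW=0, ERR=746622813/8388608
(3,1): OLD=9663845017/67108864 → NEW=255, ERR=-7448915303/67108864
(3,2): OLD=56678222107/536870912 → NEW=0, ERR=56678222107/536870912
(3,3): OLD=6786099611025/34359738368 → NEW=255, ERR=-1975633672815/34359738368
(3,4): OLD=30969431754481/274877906944 → NEW=0, ERR=30969431754481/274877906944
(3,5): OLD=1052902027387007/4398046511104 → NEW=255, ERR=-68599832944513/4398046511104
(4,0): OLD=80532610643/1073741824 → NEW=0, ERR=80532610643/1073741824
(4,1): OLD=2155798759735/17179869184 → NEW=0, ERR=2155798759735/17179869184
(4,2): OLD=107846700606837/549755813888 → NEW=255, ERR=-32341031934603/549755813888
(4,3): OLD=1337160800327977/8796093022208 → NEW=255, ERR=-905842920335063/8796093022208
(4,4): OLD=24718445184686777/140737488355328 → NEW=255, ERR=-11169614345921863/140737488355328
(4,5): OLD=417585434749103215/2251799813685248 → NEW=255, ERR=-156623517740635025/2251799813685248
Output grid:
  Row 0: .#.###  (2 black, running=2)
  Row 1: ..#.##  (3 black, running=5)
  Row 2: .#.###  (2 black, running=7)
  Row 3: .#.#.#  (3 black, running=10)
  Row 4: ..####  (2 black, running=12)

Answer: 12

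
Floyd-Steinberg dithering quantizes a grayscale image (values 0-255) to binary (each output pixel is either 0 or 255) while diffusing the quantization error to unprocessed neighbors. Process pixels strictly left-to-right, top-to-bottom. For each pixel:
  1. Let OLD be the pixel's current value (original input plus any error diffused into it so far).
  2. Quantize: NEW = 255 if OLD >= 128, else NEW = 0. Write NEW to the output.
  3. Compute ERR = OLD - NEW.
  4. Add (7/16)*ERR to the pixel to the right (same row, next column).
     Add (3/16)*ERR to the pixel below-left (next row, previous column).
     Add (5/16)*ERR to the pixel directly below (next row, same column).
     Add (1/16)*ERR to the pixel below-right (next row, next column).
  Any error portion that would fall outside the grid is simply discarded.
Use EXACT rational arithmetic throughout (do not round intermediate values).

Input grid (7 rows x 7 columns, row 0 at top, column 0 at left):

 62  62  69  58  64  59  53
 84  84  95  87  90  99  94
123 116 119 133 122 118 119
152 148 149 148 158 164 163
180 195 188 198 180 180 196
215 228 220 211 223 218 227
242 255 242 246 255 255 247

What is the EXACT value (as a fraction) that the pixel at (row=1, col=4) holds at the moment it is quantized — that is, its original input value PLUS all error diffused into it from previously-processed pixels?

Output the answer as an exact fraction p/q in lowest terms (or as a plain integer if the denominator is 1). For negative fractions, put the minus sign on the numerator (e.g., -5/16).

Answer: 1072439767/8388608

Derivation:
(0,0): OLD=62 → NEW=0, ERR=62
(0,1): OLD=713/8 → NEW=0, ERR=713/8
(0,2): OLD=13823/128 → NEW=0, ERR=13823/128
(0,3): OLD=215545/2048 → NEW=0, ERR=215545/2048
(0,4): OLD=3605967/32768 → NEW=0, ERR=3605967/32768
(0,5): OLD=56174761/524288 → NEW=0, ERR=56174761/524288
(0,6): OLD=837819551/8388608 → NEW=0, ERR=837819551/8388608
(1,0): OLD=15371/128 → NEW=0, ERR=15371/128
(1,1): OLD=193037/1024 → NEW=255, ERR=-68083/1024
(1,2): OLD=4094801/32768 → NEW=0, ERR=4094801/32768
(1,3): OLD=26469213/131072 → NEW=255, ERR=-6954147/131072
(1,4): OLD=1072439767/8388608 → NEW=0, ERR=1072439767/8388608
Target (1,4): original=90, with diffused error = 1072439767/8388608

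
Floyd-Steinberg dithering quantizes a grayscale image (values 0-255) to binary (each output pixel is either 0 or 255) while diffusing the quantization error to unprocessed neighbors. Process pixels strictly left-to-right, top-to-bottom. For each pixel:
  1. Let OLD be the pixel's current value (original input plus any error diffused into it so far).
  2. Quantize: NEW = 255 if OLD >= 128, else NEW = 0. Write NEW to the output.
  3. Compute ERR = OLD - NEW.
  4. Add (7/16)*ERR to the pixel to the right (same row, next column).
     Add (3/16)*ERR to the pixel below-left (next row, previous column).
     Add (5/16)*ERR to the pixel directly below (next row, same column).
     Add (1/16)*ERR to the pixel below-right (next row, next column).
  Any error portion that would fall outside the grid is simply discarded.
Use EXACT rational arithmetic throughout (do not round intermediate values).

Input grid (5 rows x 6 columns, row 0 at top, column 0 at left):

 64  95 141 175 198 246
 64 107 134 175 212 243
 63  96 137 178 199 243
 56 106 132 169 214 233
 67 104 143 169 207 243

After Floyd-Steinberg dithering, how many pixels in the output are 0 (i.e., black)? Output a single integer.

(0,0): OLD=64 → NEW=0, ERR=64
(0,1): OLD=123 → NEW=0, ERR=123
(0,2): OLD=3117/16 → NEW=255, ERR=-963/16
(0,3): OLD=38059/256 → NEW=255, ERR=-27221/256
(0,4): OLD=620461/4096 → NEW=255, ERR=-424019/4096
(0,5): OLD=13153723/65536 → NEW=255, ERR=-3557957/65536
(1,0): OLD=1713/16 → NEW=0, ERR=1713/16
(1,1): OLD=23679/128 → NEW=255, ERR=-8961/128
(1,2): OLD=296195/4096 → NEW=0, ERR=296195/4096
(1,3): OLD=2461475/16384 → NEW=255, ERR=-1716445/16384
(1,4): OLD=122673685/1048576 → NEW=0, ERR=122673685/1048576
(1,5): OLD=4542393859/16777216 → NEW=255, ERR=264203779/16777216
(2,0): OLD=170661/2048 → NEW=0, ERR=170661/2048
(2,1): OLD=8574063/65536 → NEW=255, ERR=-8137617/65536
(2,2): OLD=85201821/1048576 → NEW=0, ERR=85201821/1048576
(2,3): OLD=1738670885/8388608 → NEW=255, ERR=-400424155/8388608
(2,4): OLD=56661584031/268435456 → NEW=255, ERR=-11789457249/268435456
(2,5): OLD=1013691617865/4294967296 → NEW=255, ERR=-81525042615/4294967296
(3,0): OLD=61613165/1048576 → NEW=0, ERR=61613165/1048576
(3,1): OLD=950825793/8388608 → NEW=0, ERR=950825793/8388608
(3,2): OLD=12768853023/67108864 → NEW=255, ERR=-4343907297/67108864
(3,3): OLD=526595498337/4294967296 → NEW=0, ERR=526595498337/4294967296
(3,4): OLD=8499693817369/34359738368 → NEW=255, ERR=-262039466471/34359738368
(3,5): OLD=121488776138135/549755813888 → NEW=255, ERR=-18698956403305/549755813888
(4,0): OLD=14309591755/134217728 → NEW=0, ERR=14309591755/134217728
(4,1): OLD=381394546455/2147483648 → NEW=255, ERR=-166213783785/2147483648
(4,2): OLD=8176451166245/68719476736 → NEW=0, ERR=8176451166245/68719476736
(4,3): OLD=279159865253865/1099511627776 → NEW=255, ERR=-1215599829015/1099511627776
(4,4): OLD=3613761706910089/17592186044416 → NEW=255, ERR=-872245734415991/17592186044416
(4,5): OLD=59166701968415519/281474976710656 → NEW=255, ERR=-12609417092801761/281474976710656
Output grid:
  Row 0: ..####  (2 black, running=2)
  Row 1: .#.#.#  (3 black, running=5)
  Row 2: .#.###  (2 black, running=7)
  Row 3: ..#.##  (3 black, running=10)
  Row 4: .#.###  (2 black, running=12)

Answer: 12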